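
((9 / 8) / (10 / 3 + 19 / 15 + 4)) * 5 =225 / 344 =0.65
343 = 343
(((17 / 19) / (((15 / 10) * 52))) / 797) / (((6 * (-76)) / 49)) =-833 / 538606224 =-0.00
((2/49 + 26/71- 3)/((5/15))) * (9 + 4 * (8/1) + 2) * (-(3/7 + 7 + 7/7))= 2819.32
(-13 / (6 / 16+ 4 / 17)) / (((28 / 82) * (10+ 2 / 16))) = -6.16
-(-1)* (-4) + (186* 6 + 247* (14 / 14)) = 1359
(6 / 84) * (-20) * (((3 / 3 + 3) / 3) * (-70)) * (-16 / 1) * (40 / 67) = -256000 / 201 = -1273.63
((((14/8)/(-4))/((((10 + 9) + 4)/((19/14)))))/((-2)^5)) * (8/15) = 19/44160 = 0.00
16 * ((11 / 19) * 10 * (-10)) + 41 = -885.32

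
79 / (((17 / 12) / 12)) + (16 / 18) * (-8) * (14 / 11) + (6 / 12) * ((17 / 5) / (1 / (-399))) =-305869 / 16830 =-18.17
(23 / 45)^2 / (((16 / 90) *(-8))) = -529 / 2880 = -0.18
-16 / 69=-0.23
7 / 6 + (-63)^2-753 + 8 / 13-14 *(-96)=355819 / 78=4561.78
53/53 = 1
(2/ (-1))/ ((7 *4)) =-0.07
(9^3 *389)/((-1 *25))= -283581/25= -11343.24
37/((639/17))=629/639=0.98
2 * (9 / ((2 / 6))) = 54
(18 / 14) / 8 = 9 / 56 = 0.16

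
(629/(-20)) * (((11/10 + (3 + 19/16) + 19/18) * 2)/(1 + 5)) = -2872643/43200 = -66.50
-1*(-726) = 726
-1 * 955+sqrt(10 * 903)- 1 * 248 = -1203+sqrt(9030) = -1107.97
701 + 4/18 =701.22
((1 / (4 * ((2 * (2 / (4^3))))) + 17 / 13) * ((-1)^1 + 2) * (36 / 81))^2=8464 / 1521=5.56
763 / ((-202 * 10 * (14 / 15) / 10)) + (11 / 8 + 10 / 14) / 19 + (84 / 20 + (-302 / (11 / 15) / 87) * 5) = -4011697999 / 171405080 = -23.40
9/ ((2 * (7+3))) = 9/ 20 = 0.45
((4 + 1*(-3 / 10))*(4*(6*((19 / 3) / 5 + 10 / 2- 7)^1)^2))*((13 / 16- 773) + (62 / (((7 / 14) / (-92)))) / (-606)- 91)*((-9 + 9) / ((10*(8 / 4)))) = 0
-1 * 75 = -75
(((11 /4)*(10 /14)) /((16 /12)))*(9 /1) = 1485 /112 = 13.26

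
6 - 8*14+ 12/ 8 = -209/ 2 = -104.50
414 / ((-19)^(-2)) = 149454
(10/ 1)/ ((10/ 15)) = 15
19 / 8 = 2.38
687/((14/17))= 11679/14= 834.21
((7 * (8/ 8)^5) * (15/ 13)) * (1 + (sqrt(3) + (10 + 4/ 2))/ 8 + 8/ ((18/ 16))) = 105 * sqrt(3)/ 104 + 6055/ 78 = 79.38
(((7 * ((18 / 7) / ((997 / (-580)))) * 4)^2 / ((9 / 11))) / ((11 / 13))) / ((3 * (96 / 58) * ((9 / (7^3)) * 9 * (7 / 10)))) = 248572688000 / 80514729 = 3087.29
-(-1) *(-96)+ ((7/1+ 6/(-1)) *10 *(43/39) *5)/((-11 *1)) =-43334/429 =-101.01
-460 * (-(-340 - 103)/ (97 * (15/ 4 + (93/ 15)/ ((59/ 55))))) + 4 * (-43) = -85614396/ 218153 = -392.45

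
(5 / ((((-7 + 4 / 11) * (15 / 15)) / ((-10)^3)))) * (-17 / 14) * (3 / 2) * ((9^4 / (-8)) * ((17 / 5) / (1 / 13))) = 101679917625 / 2044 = 49745556.57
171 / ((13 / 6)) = 1026 / 13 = 78.92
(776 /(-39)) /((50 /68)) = -26384 /975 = -27.06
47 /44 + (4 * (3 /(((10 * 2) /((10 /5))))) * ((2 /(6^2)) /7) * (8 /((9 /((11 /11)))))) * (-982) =-7.25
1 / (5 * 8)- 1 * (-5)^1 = 201 / 40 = 5.02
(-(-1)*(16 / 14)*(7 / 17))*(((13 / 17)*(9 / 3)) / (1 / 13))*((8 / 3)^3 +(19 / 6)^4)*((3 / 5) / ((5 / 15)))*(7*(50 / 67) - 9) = -6622931029 / 580890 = -11401.35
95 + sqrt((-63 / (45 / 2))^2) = 489 / 5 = 97.80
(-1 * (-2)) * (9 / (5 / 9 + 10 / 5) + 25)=1312 / 23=57.04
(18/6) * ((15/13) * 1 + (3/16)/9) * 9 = 6597/208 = 31.72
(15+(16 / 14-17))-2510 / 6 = -8803 / 21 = -419.19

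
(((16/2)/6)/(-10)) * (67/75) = -134/1125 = -0.12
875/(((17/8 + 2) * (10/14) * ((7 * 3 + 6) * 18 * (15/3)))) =980/8019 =0.12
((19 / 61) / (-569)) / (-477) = 0.00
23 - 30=-7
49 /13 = 3.77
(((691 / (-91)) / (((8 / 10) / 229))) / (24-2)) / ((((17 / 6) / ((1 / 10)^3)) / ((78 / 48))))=-474717 / 8377600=-0.06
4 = 4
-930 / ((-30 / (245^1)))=7595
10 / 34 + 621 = 10562 / 17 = 621.29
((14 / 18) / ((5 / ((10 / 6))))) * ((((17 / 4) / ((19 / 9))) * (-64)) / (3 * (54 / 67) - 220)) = 63784 / 415473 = 0.15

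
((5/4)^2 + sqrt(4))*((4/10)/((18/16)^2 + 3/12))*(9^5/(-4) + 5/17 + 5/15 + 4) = -22880218/1649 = -13875.21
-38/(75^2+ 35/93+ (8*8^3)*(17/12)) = -1767/531404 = -0.00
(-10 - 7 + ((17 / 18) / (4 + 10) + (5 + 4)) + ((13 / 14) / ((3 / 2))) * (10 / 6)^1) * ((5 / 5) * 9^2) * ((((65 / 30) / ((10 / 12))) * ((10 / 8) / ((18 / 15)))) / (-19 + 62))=-339105 / 9632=-35.21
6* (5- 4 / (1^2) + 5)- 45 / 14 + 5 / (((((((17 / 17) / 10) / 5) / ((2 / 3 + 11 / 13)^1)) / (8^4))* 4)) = 211473901 / 546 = 387314.84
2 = 2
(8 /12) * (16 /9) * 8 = 256 /27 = 9.48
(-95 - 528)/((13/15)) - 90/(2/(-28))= 7035/13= 541.15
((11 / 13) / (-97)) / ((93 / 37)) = -0.00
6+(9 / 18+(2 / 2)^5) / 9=6.17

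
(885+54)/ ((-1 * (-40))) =939/ 40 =23.48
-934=-934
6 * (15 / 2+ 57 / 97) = 4707 / 97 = 48.53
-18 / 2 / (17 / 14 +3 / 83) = -7.20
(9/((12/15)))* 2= 45/2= 22.50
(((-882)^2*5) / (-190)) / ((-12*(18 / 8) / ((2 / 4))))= 7203 / 19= 379.11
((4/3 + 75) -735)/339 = -1.94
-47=-47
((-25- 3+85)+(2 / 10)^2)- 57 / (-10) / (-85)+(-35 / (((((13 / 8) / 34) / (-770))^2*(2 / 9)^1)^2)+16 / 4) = -1159179025900448930359769053 / 24276850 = -47748329206649500670.79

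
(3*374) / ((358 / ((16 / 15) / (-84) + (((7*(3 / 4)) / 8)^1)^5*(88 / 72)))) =0.43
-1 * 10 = -10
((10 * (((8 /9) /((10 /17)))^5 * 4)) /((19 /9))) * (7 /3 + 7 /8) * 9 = 111952884736 /25970625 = 4310.75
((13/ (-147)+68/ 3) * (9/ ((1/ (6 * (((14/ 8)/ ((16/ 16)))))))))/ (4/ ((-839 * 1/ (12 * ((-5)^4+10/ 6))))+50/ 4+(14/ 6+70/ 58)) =-2180373903/ 20245897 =-107.69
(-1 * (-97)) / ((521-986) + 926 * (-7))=-97 / 6947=-0.01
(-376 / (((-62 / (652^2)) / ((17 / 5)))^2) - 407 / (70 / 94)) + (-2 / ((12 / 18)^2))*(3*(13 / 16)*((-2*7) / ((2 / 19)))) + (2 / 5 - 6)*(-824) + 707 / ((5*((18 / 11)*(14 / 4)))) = -9897068935868318051 / 48434400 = -204339662220.82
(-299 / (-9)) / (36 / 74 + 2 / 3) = 11063 / 384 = 28.81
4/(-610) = -2/305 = -0.01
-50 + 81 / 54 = -97 / 2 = -48.50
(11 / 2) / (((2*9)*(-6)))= -0.05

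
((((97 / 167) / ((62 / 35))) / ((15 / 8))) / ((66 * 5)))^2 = 1844164 / 6566995638225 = 0.00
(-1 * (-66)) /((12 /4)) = 22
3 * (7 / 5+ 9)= 156 / 5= 31.20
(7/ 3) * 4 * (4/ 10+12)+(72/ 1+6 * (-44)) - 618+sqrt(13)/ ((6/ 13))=-10414/ 15+13 * sqrt(13)/ 6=-686.45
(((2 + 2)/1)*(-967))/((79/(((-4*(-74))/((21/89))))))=-101898592/1659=-61421.69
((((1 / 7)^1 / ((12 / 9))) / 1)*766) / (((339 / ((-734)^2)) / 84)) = 1238061288 / 113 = 10956294.58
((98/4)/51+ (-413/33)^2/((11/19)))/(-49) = -2252719/407286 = -5.53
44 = 44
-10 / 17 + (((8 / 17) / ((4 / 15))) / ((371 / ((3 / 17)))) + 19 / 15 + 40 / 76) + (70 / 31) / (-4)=1214546233 / 1894559730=0.64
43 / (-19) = -43 / 19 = -2.26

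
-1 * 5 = -5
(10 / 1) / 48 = 5 / 24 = 0.21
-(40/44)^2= -100/121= -0.83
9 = 9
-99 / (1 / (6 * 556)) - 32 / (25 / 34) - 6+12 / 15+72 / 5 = -8257458 / 25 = -330298.32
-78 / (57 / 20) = -520 / 19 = -27.37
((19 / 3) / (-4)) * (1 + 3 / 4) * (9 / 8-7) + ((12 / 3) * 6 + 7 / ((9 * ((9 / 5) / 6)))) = 148163 / 3456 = 42.87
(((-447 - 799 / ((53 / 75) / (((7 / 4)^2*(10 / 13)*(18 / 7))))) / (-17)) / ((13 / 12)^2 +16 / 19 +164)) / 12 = 1146173499 / 5320267147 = 0.22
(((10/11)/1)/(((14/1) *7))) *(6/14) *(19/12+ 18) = 1175/15092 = 0.08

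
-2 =-2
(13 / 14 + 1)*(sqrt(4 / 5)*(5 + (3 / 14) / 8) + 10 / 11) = 135 / 77 + 15201*sqrt(5) / 3920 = 10.42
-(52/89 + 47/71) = -7875/6319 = -1.25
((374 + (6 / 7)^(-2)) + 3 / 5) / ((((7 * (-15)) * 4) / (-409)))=366.11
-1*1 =-1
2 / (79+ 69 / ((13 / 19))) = 13 / 1169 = 0.01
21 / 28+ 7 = 31 / 4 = 7.75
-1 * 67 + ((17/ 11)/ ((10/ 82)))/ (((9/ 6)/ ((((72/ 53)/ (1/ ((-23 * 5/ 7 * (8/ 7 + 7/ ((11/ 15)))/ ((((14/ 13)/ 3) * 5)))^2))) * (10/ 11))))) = 9110392642609849/ 91292447477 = 99793.50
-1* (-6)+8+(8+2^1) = 24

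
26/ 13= 2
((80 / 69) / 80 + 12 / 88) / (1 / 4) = 0.60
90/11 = 8.18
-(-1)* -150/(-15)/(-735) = -2/147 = -0.01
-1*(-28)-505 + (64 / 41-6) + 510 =1171 / 41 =28.56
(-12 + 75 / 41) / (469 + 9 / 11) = -4587 / 211888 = -0.02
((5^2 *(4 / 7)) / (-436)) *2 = -50 / 763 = -0.07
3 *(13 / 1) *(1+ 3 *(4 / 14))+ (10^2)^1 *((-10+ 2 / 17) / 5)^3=-120311241 / 171955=-699.67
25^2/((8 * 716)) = 625/5728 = 0.11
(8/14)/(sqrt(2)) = 2 * sqrt(2)/7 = 0.40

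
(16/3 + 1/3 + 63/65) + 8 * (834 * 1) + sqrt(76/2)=sqrt(38) + 1302334/195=6684.80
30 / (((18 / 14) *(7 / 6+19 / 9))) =420 / 59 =7.12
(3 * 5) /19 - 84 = -1581 /19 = -83.21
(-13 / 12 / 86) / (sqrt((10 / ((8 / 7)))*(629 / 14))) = -13*sqrt(6290) / 1622820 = -0.00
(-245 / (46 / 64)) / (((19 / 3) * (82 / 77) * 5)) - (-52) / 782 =-3058514 / 304589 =-10.04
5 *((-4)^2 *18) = 1440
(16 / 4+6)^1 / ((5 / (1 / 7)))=2 / 7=0.29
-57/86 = -0.66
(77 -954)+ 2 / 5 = -4383 / 5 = -876.60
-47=-47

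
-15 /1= -15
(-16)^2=256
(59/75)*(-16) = -944/75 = -12.59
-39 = -39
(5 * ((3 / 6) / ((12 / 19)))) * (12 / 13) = 95 / 26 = 3.65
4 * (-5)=-20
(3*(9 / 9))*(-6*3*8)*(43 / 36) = -516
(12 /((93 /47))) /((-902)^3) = -47 /5687498762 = -0.00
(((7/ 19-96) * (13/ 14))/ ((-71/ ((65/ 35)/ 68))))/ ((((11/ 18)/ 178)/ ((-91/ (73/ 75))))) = -239816336175/ 257812786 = -930.20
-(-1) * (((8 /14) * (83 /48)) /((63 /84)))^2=6889 /3969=1.74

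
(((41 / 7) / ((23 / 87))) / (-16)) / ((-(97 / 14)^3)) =174783 / 41982958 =0.00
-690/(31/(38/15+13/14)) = -16721/217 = -77.06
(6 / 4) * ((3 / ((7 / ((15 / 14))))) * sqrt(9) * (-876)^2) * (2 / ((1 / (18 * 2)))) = 5594171040 / 49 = 114166755.92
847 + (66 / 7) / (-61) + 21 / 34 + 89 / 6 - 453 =8913248 / 21777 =409.30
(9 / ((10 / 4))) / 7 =18 / 35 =0.51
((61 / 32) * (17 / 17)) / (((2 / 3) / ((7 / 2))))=1281 / 128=10.01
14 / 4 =7 / 2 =3.50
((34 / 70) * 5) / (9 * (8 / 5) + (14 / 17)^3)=417605 / 2572192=0.16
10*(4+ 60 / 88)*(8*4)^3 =16875520 / 11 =1534138.18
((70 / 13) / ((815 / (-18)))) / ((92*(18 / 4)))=-0.00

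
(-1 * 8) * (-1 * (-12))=-96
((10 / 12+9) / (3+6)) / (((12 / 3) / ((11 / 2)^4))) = 863819 / 3456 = 249.95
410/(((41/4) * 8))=5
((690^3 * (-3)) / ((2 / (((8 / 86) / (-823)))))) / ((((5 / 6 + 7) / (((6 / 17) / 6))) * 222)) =1971054000 / 1046205007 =1.88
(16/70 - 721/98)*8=-1996/35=-57.03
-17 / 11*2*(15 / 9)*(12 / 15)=-136 / 33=-4.12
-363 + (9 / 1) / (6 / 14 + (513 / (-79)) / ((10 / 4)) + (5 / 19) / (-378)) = -322822803 / 879271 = -367.15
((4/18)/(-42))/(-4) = 1/756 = 0.00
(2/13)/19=2/247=0.01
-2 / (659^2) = -2 / 434281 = -0.00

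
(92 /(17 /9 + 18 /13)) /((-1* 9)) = -3.12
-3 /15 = -1 /5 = -0.20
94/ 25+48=1294/ 25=51.76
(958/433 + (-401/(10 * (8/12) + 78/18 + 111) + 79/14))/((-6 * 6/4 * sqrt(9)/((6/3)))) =-1689328/4992057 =-0.34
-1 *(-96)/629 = 96/629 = 0.15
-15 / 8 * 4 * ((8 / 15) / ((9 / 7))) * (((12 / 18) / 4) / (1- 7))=7 / 81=0.09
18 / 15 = 6 / 5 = 1.20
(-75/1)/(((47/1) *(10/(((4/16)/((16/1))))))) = -15/6016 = -0.00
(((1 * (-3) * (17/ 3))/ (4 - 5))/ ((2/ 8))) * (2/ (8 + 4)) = 34/ 3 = 11.33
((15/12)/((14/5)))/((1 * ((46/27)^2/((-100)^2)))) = 1538.03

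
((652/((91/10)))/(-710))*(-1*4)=2608/6461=0.40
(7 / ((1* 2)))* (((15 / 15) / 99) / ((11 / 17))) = 119 / 2178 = 0.05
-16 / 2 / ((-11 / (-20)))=-160 / 11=-14.55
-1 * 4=-4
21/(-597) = -7/199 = -0.04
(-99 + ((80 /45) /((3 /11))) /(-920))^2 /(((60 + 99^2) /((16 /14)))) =1.14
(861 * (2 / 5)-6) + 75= 2067 / 5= 413.40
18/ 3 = 6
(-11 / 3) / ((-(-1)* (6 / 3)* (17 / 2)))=-11 / 51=-0.22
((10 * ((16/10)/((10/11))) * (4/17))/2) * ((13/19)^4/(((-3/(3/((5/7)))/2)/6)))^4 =5830736950378880963513266176/15323450095779874533053125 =380.51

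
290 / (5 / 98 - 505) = -5684 / 9897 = -0.57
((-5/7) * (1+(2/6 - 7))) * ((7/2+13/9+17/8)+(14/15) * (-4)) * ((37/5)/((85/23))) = 27.04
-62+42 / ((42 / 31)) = -31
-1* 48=-48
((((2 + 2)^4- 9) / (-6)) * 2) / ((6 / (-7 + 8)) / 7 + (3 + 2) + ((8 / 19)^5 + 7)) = -4281175171 / 669234858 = -6.40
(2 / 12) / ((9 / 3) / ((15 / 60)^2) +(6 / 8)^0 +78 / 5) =5 / 1938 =0.00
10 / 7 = 1.43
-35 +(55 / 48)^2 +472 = 1009873 / 2304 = 438.31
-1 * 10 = -10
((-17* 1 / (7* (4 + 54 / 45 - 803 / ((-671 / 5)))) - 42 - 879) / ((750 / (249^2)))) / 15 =-75764884439 / 14923125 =-5077.01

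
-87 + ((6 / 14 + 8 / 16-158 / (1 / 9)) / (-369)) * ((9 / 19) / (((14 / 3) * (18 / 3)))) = -26547121 / 305368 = -86.93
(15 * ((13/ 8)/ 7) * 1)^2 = 12.13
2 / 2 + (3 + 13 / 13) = 5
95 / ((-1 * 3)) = -95 / 3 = -31.67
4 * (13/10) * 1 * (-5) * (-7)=182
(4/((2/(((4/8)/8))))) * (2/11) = 0.02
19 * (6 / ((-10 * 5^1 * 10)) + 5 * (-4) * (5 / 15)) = -95171 / 750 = -126.89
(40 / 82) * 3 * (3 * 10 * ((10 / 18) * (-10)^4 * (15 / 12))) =12500000 / 41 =304878.05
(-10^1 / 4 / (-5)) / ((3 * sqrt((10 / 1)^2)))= 0.02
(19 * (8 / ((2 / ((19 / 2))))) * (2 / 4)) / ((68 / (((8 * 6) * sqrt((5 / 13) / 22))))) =2166 * sqrt(1430) / 2431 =33.69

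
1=1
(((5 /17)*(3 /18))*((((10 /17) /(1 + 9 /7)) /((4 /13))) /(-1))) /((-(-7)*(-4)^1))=0.00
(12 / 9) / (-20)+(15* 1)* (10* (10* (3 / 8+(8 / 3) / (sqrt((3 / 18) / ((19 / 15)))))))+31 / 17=287771 / 510+800* sqrt(190)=11591.50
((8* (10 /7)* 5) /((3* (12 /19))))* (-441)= -13300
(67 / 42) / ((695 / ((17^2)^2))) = 5595907 / 29190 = 191.71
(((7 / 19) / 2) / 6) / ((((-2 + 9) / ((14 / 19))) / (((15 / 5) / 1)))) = 7 / 722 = 0.01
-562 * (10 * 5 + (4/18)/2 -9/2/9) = -250933/9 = -27881.44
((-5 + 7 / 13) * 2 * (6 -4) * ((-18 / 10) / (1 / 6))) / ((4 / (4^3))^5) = 202100925.05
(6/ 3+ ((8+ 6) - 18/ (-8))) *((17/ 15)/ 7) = 1241/ 420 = 2.95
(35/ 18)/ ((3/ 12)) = 70/ 9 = 7.78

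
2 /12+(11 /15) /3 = 37 /90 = 0.41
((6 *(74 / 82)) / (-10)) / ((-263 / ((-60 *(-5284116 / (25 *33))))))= 2346147504 / 2965325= 791.19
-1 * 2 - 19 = -21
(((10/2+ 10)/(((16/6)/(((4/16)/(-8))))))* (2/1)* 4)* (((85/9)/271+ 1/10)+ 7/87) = -152291/502976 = -0.30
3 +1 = 4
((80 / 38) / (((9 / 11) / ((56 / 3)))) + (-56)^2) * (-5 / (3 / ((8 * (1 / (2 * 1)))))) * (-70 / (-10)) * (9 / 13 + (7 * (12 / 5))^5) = -276280483587487232 / 1389375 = -198852349860.54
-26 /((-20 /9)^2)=-1053 /200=-5.26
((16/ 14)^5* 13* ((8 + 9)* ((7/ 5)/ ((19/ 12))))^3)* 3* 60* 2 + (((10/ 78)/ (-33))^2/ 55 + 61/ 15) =4744234222068887993138/ 153089946234225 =30989848.38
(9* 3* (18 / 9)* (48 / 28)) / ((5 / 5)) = 648 / 7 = 92.57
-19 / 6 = -3.17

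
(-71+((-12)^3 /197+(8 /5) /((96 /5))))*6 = -188383 /394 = -478.13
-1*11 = -11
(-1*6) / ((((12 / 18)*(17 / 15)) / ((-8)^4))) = -552960 / 17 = -32527.06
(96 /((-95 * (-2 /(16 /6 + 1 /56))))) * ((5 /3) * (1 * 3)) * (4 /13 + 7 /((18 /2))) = 114554 /15561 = 7.36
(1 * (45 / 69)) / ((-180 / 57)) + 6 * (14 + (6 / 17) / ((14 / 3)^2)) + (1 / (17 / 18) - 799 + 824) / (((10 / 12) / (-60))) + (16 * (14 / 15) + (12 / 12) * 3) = -2039756701 / 1149540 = -1774.41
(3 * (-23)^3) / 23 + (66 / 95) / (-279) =-14021167 / 8835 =-1587.00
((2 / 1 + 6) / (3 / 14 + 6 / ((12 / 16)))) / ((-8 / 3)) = -42 / 115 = -0.37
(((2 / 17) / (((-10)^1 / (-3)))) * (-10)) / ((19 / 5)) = -0.09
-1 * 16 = -16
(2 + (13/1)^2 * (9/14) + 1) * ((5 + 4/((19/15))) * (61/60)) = 985211/1064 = 925.95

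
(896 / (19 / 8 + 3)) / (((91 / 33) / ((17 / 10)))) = 287232 / 2795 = 102.77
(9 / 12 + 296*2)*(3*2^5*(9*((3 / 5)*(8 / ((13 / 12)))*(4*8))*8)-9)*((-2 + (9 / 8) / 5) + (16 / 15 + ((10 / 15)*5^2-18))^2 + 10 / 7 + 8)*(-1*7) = -125643227759171 / 4000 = -31410806939.79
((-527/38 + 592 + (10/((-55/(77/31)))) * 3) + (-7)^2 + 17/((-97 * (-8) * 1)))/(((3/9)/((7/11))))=6006630693/5027704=1194.71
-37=-37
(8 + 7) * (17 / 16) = 255 / 16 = 15.94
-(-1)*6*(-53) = -318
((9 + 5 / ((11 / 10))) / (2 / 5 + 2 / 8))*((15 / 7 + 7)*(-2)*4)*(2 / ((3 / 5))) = -15257600 / 3003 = -5080.79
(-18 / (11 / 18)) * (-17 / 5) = 100.15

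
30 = 30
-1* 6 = -6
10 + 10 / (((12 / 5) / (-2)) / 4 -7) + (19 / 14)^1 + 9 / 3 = 13273 / 1022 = 12.99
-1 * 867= -867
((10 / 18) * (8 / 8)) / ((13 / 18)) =10 / 13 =0.77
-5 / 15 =-0.33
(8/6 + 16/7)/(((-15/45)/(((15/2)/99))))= -190/231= -0.82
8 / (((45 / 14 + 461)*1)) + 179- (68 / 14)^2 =49495373 / 318451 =155.43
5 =5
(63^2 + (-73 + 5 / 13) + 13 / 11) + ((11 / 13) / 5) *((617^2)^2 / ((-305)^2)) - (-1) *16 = 17796120436241 / 66512875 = 267559.03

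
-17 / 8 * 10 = -85 / 4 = -21.25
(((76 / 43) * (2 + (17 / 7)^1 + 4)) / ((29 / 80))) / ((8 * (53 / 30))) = 1345200 / 462637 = 2.91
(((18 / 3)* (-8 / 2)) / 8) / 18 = -1 / 6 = -0.17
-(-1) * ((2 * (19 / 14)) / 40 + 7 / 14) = 0.57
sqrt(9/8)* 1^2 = 3* sqrt(2)/4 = 1.06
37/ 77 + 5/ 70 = 85/ 154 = 0.55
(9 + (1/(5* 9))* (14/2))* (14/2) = 2884/45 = 64.09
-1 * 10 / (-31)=10 / 31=0.32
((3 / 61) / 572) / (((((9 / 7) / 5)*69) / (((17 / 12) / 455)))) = 17 / 1126732464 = 0.00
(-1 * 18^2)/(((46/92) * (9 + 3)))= -54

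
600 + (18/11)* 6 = 6708/11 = 609.82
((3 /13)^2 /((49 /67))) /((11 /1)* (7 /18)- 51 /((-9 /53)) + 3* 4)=10854 /47193419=0.00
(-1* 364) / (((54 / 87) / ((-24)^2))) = -337792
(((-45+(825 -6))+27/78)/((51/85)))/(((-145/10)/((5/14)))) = -167775/5278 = -31.79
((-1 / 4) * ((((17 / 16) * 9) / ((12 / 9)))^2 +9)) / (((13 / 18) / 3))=-6683715 / 106496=-62.76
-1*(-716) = 716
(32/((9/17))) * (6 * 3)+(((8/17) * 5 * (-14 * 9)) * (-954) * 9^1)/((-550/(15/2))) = -6287560/187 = -33623.32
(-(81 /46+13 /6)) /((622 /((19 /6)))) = -5149 /257508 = -0.02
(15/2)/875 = 3/350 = 0.01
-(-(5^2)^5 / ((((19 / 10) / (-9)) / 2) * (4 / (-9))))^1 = 3955078125 / 19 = 208162006.58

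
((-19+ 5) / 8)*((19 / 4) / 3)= -133 / 48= -2.77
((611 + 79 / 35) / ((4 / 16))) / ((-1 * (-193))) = 85856 / 6755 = 12.71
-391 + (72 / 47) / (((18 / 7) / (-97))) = -21093 / 47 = -448.79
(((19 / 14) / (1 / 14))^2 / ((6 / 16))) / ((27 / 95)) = 274360 / 81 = 3387.16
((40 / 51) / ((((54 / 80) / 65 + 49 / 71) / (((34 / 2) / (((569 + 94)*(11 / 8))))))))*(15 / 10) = 2272000 / 72546837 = 0.03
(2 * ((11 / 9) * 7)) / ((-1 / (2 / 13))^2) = 616 / 1521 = 0.40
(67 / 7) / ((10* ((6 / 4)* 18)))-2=-3713 / 1890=-1.96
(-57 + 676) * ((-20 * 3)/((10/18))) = -66852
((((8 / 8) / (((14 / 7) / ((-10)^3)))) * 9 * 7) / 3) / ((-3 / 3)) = 10500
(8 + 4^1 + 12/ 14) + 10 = 160/ 7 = 22.86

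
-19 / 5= -3.80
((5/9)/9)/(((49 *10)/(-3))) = -1/2646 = -0.00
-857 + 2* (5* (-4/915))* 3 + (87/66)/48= -55211191/64416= -857.10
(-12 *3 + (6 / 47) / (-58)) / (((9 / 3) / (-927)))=11124.68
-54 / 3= -18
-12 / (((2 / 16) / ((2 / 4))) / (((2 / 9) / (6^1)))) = -16 / 9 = -1.78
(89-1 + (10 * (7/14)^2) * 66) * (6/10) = 151.80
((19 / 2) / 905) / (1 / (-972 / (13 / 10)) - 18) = -18468 / 31670113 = -0.00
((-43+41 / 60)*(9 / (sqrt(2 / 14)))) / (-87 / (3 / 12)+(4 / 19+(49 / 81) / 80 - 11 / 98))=2297622348*sqrt(7) / 2098803701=2.90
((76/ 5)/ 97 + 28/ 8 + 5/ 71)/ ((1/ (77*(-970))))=-19764899/ 71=-278378.86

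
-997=-997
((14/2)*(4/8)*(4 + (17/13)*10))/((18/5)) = 1295/78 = 16.60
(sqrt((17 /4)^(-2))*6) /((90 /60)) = 16 /17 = 0.94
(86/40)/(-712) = -43/14240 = -0.00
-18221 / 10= -1822.10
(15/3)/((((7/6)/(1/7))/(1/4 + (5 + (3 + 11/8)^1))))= 165/28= 5.89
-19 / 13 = -1.46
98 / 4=49 / 2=24.50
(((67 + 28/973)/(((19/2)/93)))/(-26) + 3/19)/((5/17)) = -85.27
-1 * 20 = -20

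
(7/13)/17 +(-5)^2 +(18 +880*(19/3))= 3723650/663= 5616.37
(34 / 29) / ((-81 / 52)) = -1768 / 2349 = -0.75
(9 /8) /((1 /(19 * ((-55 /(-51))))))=3135 /136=23.05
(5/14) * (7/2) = 5/4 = 1.25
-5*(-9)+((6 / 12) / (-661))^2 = 78645781 / 1747684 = 45.00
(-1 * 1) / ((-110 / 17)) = 17 / 110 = 0.15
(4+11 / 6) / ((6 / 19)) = 665 / 36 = 18.47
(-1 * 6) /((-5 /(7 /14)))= 3 /5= 0.60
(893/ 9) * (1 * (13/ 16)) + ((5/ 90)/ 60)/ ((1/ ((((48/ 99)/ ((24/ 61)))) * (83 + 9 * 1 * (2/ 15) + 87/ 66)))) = 949312729/ 11761200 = 80.72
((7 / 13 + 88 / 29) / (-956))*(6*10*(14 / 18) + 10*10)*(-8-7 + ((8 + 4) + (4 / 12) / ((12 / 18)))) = 123475 / 90103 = 1.37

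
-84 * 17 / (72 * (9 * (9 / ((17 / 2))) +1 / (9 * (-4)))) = -12138 / 5815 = -2.09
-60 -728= -788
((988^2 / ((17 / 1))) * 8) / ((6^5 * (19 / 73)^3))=3350.48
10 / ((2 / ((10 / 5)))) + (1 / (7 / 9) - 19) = -54 / 7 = -7.71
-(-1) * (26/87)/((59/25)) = 650/5133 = 0.13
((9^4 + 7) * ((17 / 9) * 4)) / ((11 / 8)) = 3572992 / 99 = 36090.83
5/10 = 1/2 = 0.50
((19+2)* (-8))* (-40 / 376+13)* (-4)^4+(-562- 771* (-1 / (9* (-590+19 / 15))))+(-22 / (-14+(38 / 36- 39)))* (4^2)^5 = -3915641196993 / 35279845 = -110988.05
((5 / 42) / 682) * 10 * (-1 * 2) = -25 / 7161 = -0.00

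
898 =898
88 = 88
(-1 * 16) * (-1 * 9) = 144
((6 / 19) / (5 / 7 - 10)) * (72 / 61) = -3024 / 75335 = -0.04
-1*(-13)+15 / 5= 16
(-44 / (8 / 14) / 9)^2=5929 / 81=73.20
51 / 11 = 4.64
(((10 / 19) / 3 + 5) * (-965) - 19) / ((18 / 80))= -11430320 / 513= -22281.33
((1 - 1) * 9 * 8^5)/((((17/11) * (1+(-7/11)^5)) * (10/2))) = 0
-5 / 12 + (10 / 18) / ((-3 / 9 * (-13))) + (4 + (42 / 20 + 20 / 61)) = 97371 / 15860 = 6.14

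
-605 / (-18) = 605 / 18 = 33.61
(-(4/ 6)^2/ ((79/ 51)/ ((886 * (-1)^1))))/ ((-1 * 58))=-30124/ 6873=-4.38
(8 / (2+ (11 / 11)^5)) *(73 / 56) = 73 / 21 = 3.48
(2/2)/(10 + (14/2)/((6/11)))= 0.04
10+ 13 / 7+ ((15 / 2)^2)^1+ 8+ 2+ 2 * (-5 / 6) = 6421 / 84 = 76.44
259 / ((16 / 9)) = 2331 / 16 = 145.69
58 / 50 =29 / 25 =1.16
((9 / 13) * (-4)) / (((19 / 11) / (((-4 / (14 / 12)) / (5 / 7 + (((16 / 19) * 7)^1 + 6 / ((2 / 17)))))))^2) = -69696 / 21199477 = -0.00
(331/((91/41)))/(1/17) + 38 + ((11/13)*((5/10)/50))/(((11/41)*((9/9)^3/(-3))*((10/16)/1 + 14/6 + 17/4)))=2573.23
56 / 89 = 0.63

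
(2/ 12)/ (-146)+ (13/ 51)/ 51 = 2929/ 759492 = 0.00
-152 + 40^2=1448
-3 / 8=-0.38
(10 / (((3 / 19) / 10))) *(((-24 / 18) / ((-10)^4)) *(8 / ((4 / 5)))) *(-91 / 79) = 0.97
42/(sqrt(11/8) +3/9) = -144/13 +108* sqrt(22)/13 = 27.89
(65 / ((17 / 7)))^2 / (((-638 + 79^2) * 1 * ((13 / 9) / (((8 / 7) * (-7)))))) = -88200 / 124559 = -0.71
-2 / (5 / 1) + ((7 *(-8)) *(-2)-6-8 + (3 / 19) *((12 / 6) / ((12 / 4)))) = 9282 / 95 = 97.71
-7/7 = -1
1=1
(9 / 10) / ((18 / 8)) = 2 / 5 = 0.40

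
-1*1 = -1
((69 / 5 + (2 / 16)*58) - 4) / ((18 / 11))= 3751 / 360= 10.42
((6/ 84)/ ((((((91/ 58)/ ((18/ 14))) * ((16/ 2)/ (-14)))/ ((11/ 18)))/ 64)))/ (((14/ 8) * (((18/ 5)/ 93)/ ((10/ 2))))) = -3955600/ 13377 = -295.70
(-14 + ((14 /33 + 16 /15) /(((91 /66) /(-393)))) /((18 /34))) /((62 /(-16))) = 2972784 /14105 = 210.76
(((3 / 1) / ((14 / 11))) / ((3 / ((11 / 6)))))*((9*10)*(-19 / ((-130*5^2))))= 6897 / 9100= 0.76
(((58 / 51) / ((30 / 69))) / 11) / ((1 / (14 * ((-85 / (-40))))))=4669 / 660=7.07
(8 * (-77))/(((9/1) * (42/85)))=-3740/27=-138.52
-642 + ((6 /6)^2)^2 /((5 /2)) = -3208 /5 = -641.60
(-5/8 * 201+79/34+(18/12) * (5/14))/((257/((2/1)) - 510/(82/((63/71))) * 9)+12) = -340217303/251718796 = -1.35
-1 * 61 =-61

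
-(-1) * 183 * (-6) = -1098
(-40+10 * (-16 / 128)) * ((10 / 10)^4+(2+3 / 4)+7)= -7095 / 16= -443.44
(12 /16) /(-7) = -3 /28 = -0.11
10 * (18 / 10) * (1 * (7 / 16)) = 63 / 8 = 7.88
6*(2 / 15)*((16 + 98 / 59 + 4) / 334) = 2556 / 49265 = 0.05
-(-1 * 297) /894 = 99 /298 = 0.33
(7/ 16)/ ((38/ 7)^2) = 0.01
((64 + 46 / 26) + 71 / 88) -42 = 24.58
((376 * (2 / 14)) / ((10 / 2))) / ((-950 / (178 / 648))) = -4183 / 1346625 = -0.00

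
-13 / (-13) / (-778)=-1 / 778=-0.00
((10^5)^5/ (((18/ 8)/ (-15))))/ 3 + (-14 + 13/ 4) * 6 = -400000000000000000000001161/ 18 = -22222222222222222222222290.00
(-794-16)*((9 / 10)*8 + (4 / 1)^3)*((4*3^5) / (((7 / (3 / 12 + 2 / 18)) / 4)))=-80971488 / 7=-11567355.43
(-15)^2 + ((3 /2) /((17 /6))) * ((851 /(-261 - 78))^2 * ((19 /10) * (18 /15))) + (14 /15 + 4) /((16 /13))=30817622533 /130243800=236.61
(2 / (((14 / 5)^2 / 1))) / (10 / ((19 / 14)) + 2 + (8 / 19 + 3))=475 / 23814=0.02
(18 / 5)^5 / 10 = 944784 / 15625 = 60.47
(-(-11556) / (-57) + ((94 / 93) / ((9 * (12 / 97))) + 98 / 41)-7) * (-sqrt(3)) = 807617045 * sqrt(3) / 3912138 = 357.56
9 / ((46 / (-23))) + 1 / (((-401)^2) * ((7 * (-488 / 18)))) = -1235916495 / 274648108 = -4.50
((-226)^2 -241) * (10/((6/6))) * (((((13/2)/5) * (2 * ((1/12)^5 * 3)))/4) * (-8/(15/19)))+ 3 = -774875/20736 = -37.37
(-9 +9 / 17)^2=20736 / 289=71.75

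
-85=-85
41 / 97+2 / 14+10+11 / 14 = 15415 / 1358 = 11.35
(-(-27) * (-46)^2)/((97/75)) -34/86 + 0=184249051/4171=44173.83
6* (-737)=-4422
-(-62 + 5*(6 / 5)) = 56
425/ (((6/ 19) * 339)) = 8075/ 2034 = 3.97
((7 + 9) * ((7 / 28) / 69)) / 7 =4 / 483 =0.01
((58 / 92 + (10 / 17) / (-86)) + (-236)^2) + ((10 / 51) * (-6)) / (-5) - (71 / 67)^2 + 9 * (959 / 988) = 4153764048417045 / 74567874316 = 55704.47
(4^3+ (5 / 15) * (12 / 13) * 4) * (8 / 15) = 6784 / 195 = 34.79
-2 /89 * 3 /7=-6 /623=-0.01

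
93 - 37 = 56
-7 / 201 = -0.03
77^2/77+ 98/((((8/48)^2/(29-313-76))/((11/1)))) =-13970803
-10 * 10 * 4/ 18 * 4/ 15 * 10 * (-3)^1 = 177.78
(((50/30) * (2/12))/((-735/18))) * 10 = -10/147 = -0.07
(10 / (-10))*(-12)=12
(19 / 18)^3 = 6859 / 5832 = 1.18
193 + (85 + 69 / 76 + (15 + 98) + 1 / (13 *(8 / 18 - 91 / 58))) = 227249663 / 579956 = 391.84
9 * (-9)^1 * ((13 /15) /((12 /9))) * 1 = -52.65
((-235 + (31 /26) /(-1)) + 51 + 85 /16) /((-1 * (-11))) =-37415 /2288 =-16.35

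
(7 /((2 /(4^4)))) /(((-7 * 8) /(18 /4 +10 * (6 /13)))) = -1896 /13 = -145.85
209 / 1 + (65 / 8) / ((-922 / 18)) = 770207 / 3688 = 208.84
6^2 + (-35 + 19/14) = 2.36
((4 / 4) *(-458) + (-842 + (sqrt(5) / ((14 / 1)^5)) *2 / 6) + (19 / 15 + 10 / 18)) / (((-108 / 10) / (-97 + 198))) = 2950109 / 243 - 505 *sqrt(5) / 87127488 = 12140.37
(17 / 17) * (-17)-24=-41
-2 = -2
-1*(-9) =9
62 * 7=434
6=6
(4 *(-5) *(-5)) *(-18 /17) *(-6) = 10800 /17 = 635.29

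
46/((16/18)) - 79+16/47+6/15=-24919/940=-26.51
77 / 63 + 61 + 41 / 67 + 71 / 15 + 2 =209746 / 3015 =69.57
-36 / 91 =-0.40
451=451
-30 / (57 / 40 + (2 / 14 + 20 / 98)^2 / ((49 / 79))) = -141178800 / 7619233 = -18.53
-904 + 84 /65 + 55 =-55101 /65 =-847.71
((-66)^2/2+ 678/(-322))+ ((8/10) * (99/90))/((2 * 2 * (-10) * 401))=70238957729/32280500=2175.89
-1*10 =-10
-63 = -63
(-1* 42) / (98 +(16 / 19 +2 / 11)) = -4389 / 10348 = -0.42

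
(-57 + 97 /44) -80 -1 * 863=-43903 /44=-997.80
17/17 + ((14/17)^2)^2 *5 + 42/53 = 18114735/4426613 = 4.09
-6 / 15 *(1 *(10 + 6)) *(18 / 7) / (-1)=576 / 35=16.46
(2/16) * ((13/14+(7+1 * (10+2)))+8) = 391/112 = 3.49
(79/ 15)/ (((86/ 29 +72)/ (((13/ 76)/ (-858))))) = -2291/ 163571760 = -0.00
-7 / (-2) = 7 / 2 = 3.50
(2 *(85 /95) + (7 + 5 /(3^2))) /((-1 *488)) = -799 /41724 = -0.02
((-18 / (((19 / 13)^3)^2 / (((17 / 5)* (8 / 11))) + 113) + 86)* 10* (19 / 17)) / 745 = 83474010365780 / 64816028638337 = 1.29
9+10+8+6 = 33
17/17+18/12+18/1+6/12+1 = 22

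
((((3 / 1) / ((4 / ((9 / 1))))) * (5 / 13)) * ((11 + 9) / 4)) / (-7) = -675 / 364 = -1.85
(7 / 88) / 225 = 7 / 19800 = 0.00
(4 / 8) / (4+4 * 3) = 1 / 32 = 0.03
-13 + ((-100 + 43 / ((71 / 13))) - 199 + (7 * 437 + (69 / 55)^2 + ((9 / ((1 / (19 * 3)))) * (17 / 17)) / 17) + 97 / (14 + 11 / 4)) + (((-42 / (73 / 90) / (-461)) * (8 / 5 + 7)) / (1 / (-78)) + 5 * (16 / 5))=22499960320882002 / 8232490482425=2733.07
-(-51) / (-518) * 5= -255 / 518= -0.49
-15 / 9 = -5 / 3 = -1.67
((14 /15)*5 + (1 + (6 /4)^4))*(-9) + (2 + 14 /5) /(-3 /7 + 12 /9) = -91.26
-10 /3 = -3.33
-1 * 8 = -8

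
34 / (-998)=-17 / 499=-0.03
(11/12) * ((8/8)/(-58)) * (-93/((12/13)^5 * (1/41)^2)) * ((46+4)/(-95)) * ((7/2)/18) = -7449153066355/19743326208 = -377.30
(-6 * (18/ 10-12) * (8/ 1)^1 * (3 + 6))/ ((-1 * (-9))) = 2448/ 5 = 489.60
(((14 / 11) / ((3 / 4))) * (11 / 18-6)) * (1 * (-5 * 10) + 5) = 13580 / 33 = 411.52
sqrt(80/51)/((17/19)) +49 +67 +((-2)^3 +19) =76 * sqrt(255)/867 +127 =128.40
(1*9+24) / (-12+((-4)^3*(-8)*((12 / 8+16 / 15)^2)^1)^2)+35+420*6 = 1471544117174045 / 575946816244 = 2555.00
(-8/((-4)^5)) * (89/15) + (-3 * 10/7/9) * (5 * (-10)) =320623/13440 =23.86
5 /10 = 1 /2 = 0.50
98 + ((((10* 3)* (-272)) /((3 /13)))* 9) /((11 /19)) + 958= -6034944 /11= -548631.27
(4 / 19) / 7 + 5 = 669 / 133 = 5.03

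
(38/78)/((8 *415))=19/129480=0.00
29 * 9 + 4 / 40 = 2611 / 10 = 261.10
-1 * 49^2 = -2401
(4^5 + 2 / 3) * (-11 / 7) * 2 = -67628 / 21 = -3220.38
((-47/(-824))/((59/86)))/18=2021/437544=0.00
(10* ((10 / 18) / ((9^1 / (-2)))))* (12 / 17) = -400 / 459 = -0.87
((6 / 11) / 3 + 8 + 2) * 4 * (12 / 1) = 5376 / 11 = 488.73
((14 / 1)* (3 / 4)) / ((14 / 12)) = 9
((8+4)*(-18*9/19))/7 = -1944/133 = -14.62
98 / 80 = 49 / 40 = 1.22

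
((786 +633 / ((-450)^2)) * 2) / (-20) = -78.60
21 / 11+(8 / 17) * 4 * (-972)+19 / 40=-13667927 / 7480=-1827.26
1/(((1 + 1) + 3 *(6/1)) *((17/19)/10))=0.56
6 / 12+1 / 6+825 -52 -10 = 2291 / 3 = 763.67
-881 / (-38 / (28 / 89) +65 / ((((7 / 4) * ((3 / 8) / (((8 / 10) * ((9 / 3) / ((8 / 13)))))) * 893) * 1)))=11014262 / 1504655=7.32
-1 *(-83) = 83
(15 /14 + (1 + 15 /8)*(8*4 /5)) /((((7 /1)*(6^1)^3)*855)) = 1363 /90493200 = 0.00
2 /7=0.29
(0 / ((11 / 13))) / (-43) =0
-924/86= -462/43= -10.74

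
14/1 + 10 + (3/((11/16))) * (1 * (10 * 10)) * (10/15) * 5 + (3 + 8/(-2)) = 16253/11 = 1477.55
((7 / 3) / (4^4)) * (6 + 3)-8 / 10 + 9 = 10601 / 1280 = 8.28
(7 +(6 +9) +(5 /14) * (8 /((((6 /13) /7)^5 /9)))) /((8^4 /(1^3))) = 4457377217 /884736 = 5038.09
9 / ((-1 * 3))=-3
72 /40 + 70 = 359 /5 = 71.80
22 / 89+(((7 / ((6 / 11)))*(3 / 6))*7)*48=191906 / 89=2156.25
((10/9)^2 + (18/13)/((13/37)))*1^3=5.18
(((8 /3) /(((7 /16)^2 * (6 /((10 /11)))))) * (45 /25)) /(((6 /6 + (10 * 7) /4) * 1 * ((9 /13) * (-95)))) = -53248 /17051265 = -0.00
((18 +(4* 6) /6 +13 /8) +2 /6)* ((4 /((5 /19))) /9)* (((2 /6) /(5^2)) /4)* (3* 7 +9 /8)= 25783 /8640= 2.98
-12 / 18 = -2 / 3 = -0.67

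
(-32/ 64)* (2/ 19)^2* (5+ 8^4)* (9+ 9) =-147636/ 361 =-408.96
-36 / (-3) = 12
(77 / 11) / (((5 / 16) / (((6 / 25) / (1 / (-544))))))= -365568 / 125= -2924.54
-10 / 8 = -1.25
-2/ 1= -2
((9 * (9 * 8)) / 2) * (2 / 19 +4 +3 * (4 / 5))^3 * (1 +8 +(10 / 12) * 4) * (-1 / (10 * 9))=-52398445104 / 4286875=-12222.99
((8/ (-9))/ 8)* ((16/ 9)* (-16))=256/ 81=3.16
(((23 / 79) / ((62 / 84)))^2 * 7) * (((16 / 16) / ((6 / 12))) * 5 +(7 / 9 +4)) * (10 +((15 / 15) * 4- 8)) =96.57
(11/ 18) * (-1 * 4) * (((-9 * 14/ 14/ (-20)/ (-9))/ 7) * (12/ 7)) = 0.03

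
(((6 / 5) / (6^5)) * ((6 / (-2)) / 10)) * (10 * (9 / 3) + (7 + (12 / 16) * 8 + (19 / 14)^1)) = -23 / 11200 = -0.00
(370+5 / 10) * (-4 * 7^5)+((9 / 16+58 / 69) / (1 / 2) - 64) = -13749235427 / 552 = -24908035.19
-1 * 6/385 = -6/385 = -0.02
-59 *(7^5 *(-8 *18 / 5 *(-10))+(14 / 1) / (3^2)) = -2570261722 / 9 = -285584635.78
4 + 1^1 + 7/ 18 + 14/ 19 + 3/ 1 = 3121/ 342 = 9.13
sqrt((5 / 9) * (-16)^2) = 16 * sqrt(5) / 3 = 11.93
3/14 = 0.21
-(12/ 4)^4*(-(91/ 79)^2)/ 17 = 670761/ 106097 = 6.32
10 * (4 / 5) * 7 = 56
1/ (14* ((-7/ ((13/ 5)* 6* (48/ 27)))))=-208/ 735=-0.28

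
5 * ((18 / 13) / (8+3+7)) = 5 / 13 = 0.38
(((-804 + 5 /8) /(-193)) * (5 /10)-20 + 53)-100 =-200469 /3088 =-64.92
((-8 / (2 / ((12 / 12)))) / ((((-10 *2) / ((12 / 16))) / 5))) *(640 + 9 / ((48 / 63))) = 31287 / 64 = 488.86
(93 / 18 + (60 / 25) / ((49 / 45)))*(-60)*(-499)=10813330 / 49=220680.20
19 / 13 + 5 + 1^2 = 97 / 13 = 7.46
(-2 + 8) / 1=6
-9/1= -9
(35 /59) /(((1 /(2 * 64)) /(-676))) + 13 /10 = -30284033 /590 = -51328.87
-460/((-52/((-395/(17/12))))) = -545100/221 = -2466.52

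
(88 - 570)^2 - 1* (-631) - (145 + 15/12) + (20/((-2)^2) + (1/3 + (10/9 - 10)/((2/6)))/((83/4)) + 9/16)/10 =1855023541/7968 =232809.18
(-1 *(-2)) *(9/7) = 18/7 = 2.57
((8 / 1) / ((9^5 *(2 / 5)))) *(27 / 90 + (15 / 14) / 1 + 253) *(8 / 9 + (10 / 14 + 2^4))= 39493708 / 26040609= 1.52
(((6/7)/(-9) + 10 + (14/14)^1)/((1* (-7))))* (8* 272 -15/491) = -244663829/72177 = -3389.78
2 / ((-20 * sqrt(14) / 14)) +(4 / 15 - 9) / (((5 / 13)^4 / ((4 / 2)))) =-7482982 / 9375 - sqrt(14) / 10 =-798.56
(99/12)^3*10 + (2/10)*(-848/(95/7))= 85160423/15200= 5602.66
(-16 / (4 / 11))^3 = -85184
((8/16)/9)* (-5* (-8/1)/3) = 20/27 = 0.74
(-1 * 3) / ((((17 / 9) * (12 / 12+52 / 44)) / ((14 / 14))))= -99 / 136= -0.73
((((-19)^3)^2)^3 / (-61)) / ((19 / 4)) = -21921547431139208743756 / 61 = -359369630018675553176.33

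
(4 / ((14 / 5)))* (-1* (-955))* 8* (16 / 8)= 21828.57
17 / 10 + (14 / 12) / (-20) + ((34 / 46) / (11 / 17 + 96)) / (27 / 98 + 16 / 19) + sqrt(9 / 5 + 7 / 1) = 15556439233 / 9436669080 + 2 * sqrt(55) / 5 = 4.61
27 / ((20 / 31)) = 837 / 20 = 41.85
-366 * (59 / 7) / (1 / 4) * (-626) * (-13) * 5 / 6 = -585773240 / 7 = -83681891.43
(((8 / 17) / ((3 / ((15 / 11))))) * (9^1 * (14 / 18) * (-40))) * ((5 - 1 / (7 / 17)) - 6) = 205.35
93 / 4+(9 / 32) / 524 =389865 / 16768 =23.25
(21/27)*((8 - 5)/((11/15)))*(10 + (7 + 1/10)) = 1197/22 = 54.41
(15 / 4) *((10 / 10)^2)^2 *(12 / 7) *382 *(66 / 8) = 283635 / 14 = 20259.64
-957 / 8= -119.62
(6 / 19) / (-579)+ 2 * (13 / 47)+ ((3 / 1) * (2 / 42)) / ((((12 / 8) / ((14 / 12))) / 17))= 3787165 / 1551141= 2.44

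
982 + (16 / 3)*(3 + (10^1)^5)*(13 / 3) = 2312162.44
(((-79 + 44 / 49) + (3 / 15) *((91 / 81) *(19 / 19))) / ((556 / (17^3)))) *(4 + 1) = -1898230897 / 551691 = -3440.75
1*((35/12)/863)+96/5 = 994351/51780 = 19.20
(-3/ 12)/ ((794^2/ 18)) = -9/ 1260872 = -0.00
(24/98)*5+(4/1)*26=105.22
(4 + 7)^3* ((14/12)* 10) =46585/3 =15528.33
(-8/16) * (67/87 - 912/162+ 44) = -30647/1566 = -19.57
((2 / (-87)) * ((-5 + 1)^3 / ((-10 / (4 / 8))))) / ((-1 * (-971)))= -32 / 422385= -0.00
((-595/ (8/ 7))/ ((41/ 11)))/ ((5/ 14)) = -391.10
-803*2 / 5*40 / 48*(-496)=398288 / 3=132762.67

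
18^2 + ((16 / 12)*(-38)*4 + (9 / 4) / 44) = 64091 / 528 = 121.38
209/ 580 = 0.36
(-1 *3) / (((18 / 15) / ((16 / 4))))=-10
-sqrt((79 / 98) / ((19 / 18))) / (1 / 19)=-3* sqrt(1501) / 7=-16.60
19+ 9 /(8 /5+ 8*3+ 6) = 3047 /158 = 19.28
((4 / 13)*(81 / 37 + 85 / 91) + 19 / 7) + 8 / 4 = 248413 / 43771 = 5.68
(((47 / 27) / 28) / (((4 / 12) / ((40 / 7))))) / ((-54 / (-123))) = 9635 / 3969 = 2.43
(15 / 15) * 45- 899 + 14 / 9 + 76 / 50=-191458 / 225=-850.92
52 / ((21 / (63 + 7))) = 520 / 3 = 173.33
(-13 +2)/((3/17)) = -187/3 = -62.33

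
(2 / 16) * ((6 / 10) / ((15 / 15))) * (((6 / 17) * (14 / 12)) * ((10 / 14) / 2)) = 3 / 272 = 0.01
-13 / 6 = -2.17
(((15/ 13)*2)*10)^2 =90000/ 169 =532.54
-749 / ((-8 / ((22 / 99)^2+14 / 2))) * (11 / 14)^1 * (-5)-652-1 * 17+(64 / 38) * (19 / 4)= -4216991 / 1296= -3253.85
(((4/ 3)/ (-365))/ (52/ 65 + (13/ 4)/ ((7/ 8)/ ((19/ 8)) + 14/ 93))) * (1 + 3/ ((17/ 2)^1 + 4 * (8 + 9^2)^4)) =-7364433617072/ 14238179048241285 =-0.00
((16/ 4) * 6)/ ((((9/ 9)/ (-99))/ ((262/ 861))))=-723.01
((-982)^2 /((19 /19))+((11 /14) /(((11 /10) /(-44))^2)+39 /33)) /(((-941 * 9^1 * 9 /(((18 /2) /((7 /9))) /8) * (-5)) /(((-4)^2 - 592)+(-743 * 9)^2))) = 3324582270371727 /20287960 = 163869717.33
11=11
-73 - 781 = -854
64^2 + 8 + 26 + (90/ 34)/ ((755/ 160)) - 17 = 10559511/ 2567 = 4113.56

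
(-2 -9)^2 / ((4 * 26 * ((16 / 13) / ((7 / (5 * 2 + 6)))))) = 847 / 2048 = 0.41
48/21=16/7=2.29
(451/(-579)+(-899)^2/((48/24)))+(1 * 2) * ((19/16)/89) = 404099.75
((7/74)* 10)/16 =35/592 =0.06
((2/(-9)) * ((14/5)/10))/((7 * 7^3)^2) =-0.00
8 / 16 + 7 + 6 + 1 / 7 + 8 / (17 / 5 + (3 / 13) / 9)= 37357 / 2338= 15.98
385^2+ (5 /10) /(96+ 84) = 53361001 /360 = 148225.00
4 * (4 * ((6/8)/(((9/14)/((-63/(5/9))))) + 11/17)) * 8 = -1432384/85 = -16851.58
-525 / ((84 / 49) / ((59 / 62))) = -291.43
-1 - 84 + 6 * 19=29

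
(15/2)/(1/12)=90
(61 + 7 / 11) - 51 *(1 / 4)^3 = 42831 / 704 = 60.84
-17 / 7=-2.43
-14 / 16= -7 / 8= -0.88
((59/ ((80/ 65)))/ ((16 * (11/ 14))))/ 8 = 5369/ 11264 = 0.48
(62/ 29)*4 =248/ 29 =8.55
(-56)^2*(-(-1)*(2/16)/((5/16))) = 6272/5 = 1254.40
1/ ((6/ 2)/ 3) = 1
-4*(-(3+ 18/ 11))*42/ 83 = 9.38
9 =9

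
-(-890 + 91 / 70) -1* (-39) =927.70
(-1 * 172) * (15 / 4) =-645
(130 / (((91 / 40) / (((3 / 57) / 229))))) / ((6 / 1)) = 200 / 91371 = 0.00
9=9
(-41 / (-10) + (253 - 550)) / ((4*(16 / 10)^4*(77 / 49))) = -2562875 / 360448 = -7.11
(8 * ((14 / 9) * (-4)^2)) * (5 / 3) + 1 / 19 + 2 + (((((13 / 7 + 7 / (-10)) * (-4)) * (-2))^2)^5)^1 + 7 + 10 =6539845675588331399248092638 / 1415134792353515625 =4621358835.16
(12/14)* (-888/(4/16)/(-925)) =576/175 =3.29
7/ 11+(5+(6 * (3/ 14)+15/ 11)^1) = 58/ 7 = 8.29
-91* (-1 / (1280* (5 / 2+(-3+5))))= 91 / 5760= 0.02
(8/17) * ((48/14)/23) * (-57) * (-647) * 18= 127453824/2737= 46566.98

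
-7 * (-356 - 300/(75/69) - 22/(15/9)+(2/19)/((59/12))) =25313582/5605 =4516.25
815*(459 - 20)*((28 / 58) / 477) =5008990 / 13833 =362.10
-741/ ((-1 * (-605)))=-741/ 605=-1.22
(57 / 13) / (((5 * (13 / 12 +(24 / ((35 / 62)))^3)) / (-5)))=-29326500 / 513972064307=-0.00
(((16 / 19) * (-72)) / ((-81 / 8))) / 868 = 256 / 37107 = 0.01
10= 10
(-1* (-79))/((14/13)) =73.36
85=85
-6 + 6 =0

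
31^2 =961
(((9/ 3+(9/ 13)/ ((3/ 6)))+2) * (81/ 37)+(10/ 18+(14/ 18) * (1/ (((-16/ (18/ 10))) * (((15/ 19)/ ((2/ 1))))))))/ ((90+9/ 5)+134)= 12390481/ 195497640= 0.06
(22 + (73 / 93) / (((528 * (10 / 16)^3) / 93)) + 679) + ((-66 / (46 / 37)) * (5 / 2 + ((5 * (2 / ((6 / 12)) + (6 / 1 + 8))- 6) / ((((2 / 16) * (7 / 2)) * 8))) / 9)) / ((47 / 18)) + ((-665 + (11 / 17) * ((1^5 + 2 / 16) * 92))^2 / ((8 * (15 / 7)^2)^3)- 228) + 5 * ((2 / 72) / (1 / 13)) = 30266286036349788251 / 80166648672000000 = 377.54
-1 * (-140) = 140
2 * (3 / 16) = 3 / 8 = 0.38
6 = 6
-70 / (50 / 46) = -64.40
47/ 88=0.53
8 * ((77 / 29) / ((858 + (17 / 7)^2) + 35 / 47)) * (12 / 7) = 303996 / 7218361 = 0.04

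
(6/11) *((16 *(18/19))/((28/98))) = 6048/209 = 28.94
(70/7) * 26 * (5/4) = 325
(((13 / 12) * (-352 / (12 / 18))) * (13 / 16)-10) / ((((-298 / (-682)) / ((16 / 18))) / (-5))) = 719510 / 149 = 4828.93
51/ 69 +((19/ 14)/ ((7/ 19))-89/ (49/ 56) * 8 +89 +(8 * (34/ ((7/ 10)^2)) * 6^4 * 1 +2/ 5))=1157094689/ 1610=718692.35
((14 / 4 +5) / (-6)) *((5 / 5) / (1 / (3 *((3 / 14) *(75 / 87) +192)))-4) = -3951769 / 4872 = -811.12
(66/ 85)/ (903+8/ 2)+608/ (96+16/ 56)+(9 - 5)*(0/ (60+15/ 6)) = 164080402/ 25981015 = 6.32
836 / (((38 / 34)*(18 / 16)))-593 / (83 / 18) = 400606 / 747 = 536.29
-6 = -6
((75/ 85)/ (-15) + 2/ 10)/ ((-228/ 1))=-1/ 1615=-0.00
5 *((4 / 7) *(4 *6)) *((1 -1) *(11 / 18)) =0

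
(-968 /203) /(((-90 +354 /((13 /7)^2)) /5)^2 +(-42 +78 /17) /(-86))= -252624901100 /361567819389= -0.70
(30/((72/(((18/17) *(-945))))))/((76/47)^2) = -31312575/196384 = -159.45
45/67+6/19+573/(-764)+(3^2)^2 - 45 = 184521/5092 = 36.24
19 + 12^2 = 163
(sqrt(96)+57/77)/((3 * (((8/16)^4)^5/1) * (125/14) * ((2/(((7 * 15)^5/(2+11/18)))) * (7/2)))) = 288062676429505.64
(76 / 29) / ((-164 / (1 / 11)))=-0.00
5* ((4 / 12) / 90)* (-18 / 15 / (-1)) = 1 / 45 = 0.02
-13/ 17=-0.76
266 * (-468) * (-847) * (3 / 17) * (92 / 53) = 29101808736 / 901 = 32299454.76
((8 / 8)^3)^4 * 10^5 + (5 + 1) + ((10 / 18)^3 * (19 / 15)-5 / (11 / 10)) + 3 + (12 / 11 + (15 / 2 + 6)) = 4812326803 / 48114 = 100019.26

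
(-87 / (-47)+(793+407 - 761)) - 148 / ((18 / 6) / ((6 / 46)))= 469604 / 1081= 434.42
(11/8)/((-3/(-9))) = 33/8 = 4.12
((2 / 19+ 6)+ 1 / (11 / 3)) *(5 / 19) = 6665 / 3971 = 1.68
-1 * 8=-8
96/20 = 24/5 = 4.80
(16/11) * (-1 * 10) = -14.55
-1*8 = -8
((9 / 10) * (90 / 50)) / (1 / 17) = 1377 / 50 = 27.54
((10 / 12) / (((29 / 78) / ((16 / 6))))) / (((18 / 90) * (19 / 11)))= 28600 / 1653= 17.30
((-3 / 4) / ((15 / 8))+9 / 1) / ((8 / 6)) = 6.45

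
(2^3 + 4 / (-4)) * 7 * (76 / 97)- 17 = 2075 / 97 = 21.39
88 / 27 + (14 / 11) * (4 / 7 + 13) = 6098 / 297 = 20.53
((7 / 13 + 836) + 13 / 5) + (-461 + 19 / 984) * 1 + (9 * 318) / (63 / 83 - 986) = 392539222273 / 1046065800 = 375.25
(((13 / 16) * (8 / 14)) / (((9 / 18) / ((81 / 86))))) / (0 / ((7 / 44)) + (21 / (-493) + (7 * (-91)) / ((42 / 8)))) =-1557387 / 216136060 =-0.01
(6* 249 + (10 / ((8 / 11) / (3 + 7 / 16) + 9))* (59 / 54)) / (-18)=-224982149 / 2708478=-83.07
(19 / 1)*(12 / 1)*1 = 228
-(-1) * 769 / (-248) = -769 / 248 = -3.10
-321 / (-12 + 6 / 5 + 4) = 1605 / 34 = 47.21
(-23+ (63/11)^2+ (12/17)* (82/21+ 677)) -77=5953127/14399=413.44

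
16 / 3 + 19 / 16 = 313 / 48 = 6.52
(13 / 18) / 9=0.08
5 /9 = 0.56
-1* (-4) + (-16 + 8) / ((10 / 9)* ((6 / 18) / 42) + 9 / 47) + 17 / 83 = -7915987 / 221527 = -35.73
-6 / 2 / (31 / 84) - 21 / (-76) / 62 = -38283 / 4712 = -8.12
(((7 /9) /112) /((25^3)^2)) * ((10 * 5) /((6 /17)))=0.00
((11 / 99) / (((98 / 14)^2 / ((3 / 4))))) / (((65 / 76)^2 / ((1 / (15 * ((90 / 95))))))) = 13718 / 83845125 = 0.00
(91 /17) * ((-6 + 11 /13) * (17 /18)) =-469 /18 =-26.06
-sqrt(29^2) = -29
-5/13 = -0.38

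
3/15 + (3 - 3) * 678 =1/5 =0.20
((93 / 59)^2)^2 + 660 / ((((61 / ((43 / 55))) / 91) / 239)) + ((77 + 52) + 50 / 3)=408297371678132 / 2217477063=184126.99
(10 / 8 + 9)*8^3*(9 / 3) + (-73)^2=21073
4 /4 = 1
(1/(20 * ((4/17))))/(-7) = -0.03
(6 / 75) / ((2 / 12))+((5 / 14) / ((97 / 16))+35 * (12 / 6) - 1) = 1180423 / 16975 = 69.54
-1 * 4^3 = -64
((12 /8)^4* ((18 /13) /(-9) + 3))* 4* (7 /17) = 20979 /884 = 23.73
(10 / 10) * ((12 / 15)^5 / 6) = 512 / 9375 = 0.05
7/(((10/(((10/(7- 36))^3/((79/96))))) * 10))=-6720/1926731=-0.00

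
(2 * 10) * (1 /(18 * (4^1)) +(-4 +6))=725 /18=40.28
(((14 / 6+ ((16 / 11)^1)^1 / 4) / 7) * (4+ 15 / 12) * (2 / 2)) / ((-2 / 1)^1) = -89 / 88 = -1.01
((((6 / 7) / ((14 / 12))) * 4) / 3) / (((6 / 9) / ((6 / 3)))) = 144 / 49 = 2.94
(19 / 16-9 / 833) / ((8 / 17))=15683 / 6272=2.50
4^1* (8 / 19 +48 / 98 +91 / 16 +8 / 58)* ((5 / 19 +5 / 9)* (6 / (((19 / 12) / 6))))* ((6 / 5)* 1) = 838069920 / 1392377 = 601.90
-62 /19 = -3.26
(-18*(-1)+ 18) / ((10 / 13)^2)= 1521 / 25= 60.84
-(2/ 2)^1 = -1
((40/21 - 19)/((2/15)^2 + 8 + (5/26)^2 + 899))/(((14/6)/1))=-54603900/6760188421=-0.01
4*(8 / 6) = 5.33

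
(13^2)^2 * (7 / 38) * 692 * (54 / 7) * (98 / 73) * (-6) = -313776629712 / 1387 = -226226841.90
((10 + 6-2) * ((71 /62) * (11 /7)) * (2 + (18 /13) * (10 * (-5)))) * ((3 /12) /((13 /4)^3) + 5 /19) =-458.07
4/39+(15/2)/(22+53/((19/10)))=6233/24648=0.25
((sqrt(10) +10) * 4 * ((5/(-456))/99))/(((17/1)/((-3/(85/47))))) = 47 * sqrt(10)/1087218 +235/543609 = 0.00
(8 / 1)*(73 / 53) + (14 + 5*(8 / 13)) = 28.10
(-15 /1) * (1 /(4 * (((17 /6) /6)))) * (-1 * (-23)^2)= 71415 /17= 4200.88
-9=-9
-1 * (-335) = 335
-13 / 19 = -0.68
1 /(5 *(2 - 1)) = 1 /5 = 0.20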